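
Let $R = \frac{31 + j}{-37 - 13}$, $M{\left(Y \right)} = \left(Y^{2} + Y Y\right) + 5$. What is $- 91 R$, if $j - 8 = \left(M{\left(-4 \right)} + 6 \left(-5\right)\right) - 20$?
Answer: $\frac{1183}{25} \approx 47.32$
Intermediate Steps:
$M{\left(Y \right)} = 5 + 2 Y^{2}$ ($M{\left(Y \right)} = \left(Y^{2} + Y^{2}\right) + 5 = 2 Y^{2} + 5 = 5 + 2 Y^{2}$)
$j = -5$ ($j = 8 + \left(\left(\left(5 + 2 \left(-4\right)^{2}\right) + 6 \left(-5\right)\right) - 20\right) = 8 + \left(\left(\left(5 + 2 \cdot 16\right) - 30\right) - 20\right) = 8 + \left(\left(\left(5 + 32\right) - 30\right) - 20\right) = 8 + \left(\left(37 - 30\right) - 20\right) = 8 + \left(7 - 20\right) = 8 - 13 = -5$)
$R = - \frac{13}{25}$ ($R = \frac{31 - 5}{-37 - 13} = \frac{26}{-50} = 26 \left(- \frac{1}{50}\right) = - \frac{13}{25} \approx -0.52$)
$- 91 R = \left(-91\right) \left(- \frac{13}{25}\right) = \frac{1183}{25}$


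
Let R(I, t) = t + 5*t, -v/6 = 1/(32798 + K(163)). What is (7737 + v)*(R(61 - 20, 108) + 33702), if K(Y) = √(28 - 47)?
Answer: 285886770508309050/1075708823 + 206100*I*√19/1075708823 ≈ 2.6577e+8 + 0.00083514*I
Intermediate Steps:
K(Y) = I*√19 (K(Y) = √(-19) = I*√19)
v = -6/(32798 + I*√19) ≈ -0.00018294 + 2.4313e-8*I
R(I, t) = 6*t
(7737 + v)*(R(61 - 20, 108) + 33702) = (7737 + (-196788/1075708823 + 6*I*√19/1075708823))*(6*108 + 33702) = (8322758966763/1075708823 + 6*I*√19/1075708823)*(648 + 33702) = (8322758966763/1075708823 + 6*I*√19/1075708823)*34350 = 285886770508309050/1075708823 + 206100*I*√19/1075708823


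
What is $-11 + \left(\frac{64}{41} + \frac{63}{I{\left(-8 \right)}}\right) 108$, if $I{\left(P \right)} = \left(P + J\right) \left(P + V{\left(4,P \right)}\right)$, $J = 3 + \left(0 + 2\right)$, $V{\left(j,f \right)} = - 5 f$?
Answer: $\frac{28441}{328} \approx 86.71$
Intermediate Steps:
$J = 5$ ($J = 3 + 2 = 5$)
$I{\left(P \right)} = - 4 P \left(5 + P\right)$ ($I{\left(P \right)} = \left(P + 5\right) \left(P - 5 P\right) = \left(5 + P\right) \left(- 4 P\right) = - 4 P \left(5 + P\right)$)
$-11 + \left(\frac{64}{41} + \frac{63}{I{\left(-8 \right)}}\right) 108 = -11 + \left(\frac{64}{41} + \frac{63}{4 \left(-8\right) \left(-5 - -8\right)}\right) 108 = -11 + \left(64 \cdot \frac{1}{41} + \frac{63}{4 \left(-8\right) \left(-5 + 8\right)}\right) 108 = -11 + \left(\frac{64}{41} + \frac{63}{4 \left(-8\right) 3}\right) 108 = -11 + \left(\frac{64}{41} + \frac{63}{-96}\right) 108 = -11 + \left(\frac{64}{41} + 63 \left(- \frac{1}{96}\right)\right) 108 = -11 + \left(\frac{64}{41} - \frac{21}{32}\right) 108 = -11 + \frac{1187}{1312} \cdot 108 = -11 + \frac{32049}{328} = \frac{28441}{328}$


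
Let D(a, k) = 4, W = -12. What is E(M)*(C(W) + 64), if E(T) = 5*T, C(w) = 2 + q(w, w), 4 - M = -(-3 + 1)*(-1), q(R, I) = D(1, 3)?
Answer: 2100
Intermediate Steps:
q(R, I) = 4
M = 6 (M = 4 - (-1)*(-3 + 1)*(-1) = 4 - (-1)*(-2*(-1)) = 4 - (-1)*2 = 4 - 1*(-2) = 4 + 2 = 6)
C(w) = 6 (C(w) = 2 + 4 = 6)
E(M)*(C(W) + 64) = (5*6)*(6 + 64) = 30*70 = 2100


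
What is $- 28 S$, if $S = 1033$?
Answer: $-28924$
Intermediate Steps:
$- 28 S = \left(-28\right) 1033 = -28924$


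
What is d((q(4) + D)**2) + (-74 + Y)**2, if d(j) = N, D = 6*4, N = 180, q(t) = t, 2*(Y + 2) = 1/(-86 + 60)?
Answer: 16112929/2704 ≈ 5958.9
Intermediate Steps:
Y = -105/52 (Y = -2 + 1/(2*(-86 + 60)) = -2 + (1/2)/(-26) = -2 + (1/2)*(-1/26) = -2 - 1/52 = -105/52 ≈ -2.0192)
D = 24
d(j) = 180
d((q(4) + D)**2) + (-74 + Y)**2 = 180 + (-74 - 105/52)**2 = 180 + (-3953/52)**2 = 180 + 15626209/2704 = 16112929/2704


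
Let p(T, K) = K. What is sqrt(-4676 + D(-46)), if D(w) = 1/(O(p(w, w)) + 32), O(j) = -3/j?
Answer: I*sqrt(406926186)/295 ≈ 68.381*I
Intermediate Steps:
D(w) = 1/(32 - 3/w) (D(w) = 1/(-3/w + 32) = 1/(32 - 3/w))
sqrt(-4676 + D(-46)) = sqrt(-4676 - 46/(-3 + 32*(-46))) = sqrt(-4676 - 46/(-3 - 1472)) = sqrt(-4676 - 46/(-1475)) = sqrt(-4676 - 46*(-1/1475)) = sqrt(-4676 + 46/1475) = sqrt(-6897054/1475) = I*sqrt(406926186)/295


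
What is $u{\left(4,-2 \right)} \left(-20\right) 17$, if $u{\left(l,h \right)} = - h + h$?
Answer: $0$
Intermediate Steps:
$u{\left(l,h \right)} = 0$
$u{\left(4,-2 \right)} \left(-20\right) 17 = 0 \left(-20\right) 17 = 0 \cdot 17 = 0$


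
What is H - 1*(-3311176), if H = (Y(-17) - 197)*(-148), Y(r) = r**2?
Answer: 3297560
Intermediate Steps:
H = -13616 (H = ((-17)**2 - 197)*(-148) = (289 - 197)*(-148) = 92*(-148) = -13616)
H - 1*(-3311176) = -13616 - 1*(-3311176) = -13616 + 3311176 = 3297560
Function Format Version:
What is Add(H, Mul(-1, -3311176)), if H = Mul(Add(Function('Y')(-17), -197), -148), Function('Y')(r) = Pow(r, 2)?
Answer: 3297560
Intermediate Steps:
H = -13616 (H = Mul(Add(Pow(-17, 2), -197), -148) = Mul(Add(289, -197), -148) = Mul(92, -148) = -13616)
Add(H, Mul(-1, -3311176)) = Add(-13616, Mul(-1, -3311176)) = Add(-13616, 3311176) = 3297560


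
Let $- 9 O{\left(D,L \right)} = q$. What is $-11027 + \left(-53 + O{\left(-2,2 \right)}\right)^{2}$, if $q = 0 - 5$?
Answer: $- \frac{670403}{81} \approx -8276.6$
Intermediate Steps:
$q = -5$ ($q = 0 - 5 = -5$)
$O{\left(D,L \right)} = \frac{5}{9}$ ($O{\left(D,L \right)} = \left(- \frac{1}{9}\right) \left(-5\right) = \frac{5}{9}$)
$-11027 + \left(-53 + O{\left(-2,2 \right)}\right)^{2} = -11027 + \left(-53 + \frac{5}{9}\right)^{2} = -11027 + \left(- \frac{472}{9}\right)^{2} = -11027 + \frac{222784}{81} = - \frac{670403}{81}$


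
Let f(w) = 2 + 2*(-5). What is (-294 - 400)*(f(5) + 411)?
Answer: -279682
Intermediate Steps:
f(w) = -8 (f(w) = 2 - 10 = -8)
(-294 - 400)*(f(5) + 411) = (-294 - 400)*(-8 + 411) = -694*403 = -279682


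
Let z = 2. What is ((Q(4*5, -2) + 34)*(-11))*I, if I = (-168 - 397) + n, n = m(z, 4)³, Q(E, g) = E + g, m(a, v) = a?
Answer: 318604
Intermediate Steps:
n = 8 (n = 2³ = 8)
I = -557 (I = (-168 - 397) + 8 = -565 + 8 = -557)
((Q(4*5, -2) + 34)*(-11))*I = (((4*5 - 2) + 34)*(-11))*(-557) = (((20 - 2) + 34)*(-11))*(-557) = ((18 + 34)*(-11))*(-557) = (52*(-11))*(-557) = -572*(-557) = 318604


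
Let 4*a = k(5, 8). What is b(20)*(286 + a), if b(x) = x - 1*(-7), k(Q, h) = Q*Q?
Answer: 31563/4 ≈ 7890.8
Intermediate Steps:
k(Q, h) = Q²
a = 25/4 (a = (¼)*5² = (¼)*25 = 25/4 ≈ 6.2500)
b(x) = 7 + x (b(x) = x + 7 = 7 + x)
b(20)*(286 + a) = (7 + 20)*(286 + 25/4) = 27*(1169/4) = 31563/4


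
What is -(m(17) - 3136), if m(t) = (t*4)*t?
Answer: 1980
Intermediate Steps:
m(t) = 4*t² (m(t) = (4*t)*t = 4*t²)
-(m(17) - 3136) = -(4*17² - 3136) = -(4*289 - 3136) = -(1156 - 3136) = -1*(-1980) = 1980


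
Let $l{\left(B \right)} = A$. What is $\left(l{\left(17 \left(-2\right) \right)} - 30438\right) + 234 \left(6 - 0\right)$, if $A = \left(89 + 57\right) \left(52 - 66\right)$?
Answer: $-31078$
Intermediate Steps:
$A = -2044$ ($A = 146 \left(-14\right) = -2044$)
$l{\left(B \right)} = -2044$
$\left(l{\left(17 \left(-2\right) \right)} - 30438\right) + 234 \left(6 - 0\right) = \left(-2044 - 30438\right) + 234 \left(6 - 0\right) = -32482 + 234 \left(6 + 0\right) = -32482 + 234 \cdot 6 = -32482 + 1404 = -31078$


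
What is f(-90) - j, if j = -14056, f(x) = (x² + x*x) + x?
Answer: 30166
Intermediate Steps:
f(x) = x + 2*x² (f(x) = (x² + x²) + x = 2*x² + x = x + 2*x²)
f(-90) - j = -90*(1 + 2*(-90)) - 1*(-14056) = -90*(1 - 180) + 14056 = -90*(-179) + 14056 = 16110 + 14056 = 30166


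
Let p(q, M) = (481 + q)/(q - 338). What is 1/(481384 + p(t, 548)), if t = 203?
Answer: 15/7220684 ≈ 2.0774e-6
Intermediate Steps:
p(q, M) = (481 + q)/(-338 + q)
1/(481384 + p(t, 548)) = 1/(481384 + (481 + 203)/(-338 + 203)) = 1/(481384 + 684/(-135)) = 1/(481384 - 1/135*684) = 1/(481384 - 76/15) = 1/(7220684/15) = 15/7220684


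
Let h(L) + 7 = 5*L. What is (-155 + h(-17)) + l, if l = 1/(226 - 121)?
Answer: -25934/105 ≈ -246.99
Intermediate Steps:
h(L) = -7 + 5*L
l = 1/105 ≈ 0.0095238
(-155 + h(-17)) + l = (-155 + (-7 + 5*(-17))) + 1/105 = (-155 + (-7 - 85)) + 1/105 = (-155 - 92) + 1/105 = -247 + 1/105 = -25934/105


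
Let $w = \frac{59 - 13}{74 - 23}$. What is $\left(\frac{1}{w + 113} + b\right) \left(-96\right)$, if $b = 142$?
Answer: $- \frac{79193184}{5809} \approx -13633.0$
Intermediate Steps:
$w = \frac{46}{51} \approx 0.90196$
$\left(\frac{1}{w + 113} + b\right) \left(-96\right) = \left(\frac{1}{\frac{46}{51} + 113} + 142\right) \left(-96\right) = \left(\frac{1}{\frac{5809}{51}} + 142\right) \left(-96\right) = \left(\frac{51}{5809} + 142\right) \left(-96\right) = \frac{824929}{5809} \left(-96\right) = - \frac{79193184}{5809}$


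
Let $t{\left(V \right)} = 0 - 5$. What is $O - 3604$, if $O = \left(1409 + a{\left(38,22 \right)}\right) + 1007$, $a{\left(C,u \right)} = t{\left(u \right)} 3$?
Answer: $-1203$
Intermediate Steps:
$t{\left(V \right)} = -5$
$a{\left(C,u \right)} = -15$ ($a{\left(C,u \right)} = \left(-5\right) 3 = -15$)
$O = 2401$ ($O = \left(1409 - 15\right) + 1007 = 1394 + 1007 = 2401$)
$O - 3604 = 2401 - 3604 = -1203$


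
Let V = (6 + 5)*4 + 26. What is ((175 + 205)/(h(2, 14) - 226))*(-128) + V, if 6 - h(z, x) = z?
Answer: 32090/111 ≈ 289.10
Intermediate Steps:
h(z, x) = 6 - z
V = 70 (V = 11*4 + 26 = 44 + 26 = 70)
((175 + 205)/(h(2, 14) - 226))*(-128) + V = ((175 + 205)/((6 - 1*2) - 226))*(-128) + 70 = (380/((6 - 2) - 226))*(-128) + 70 = (380/(4 - 226))*(-128) + 70 = (380/(-222))*(-128) + 70 = (380*(-1/222))*(-128) + 70 = -190/111*(-128) + 70 = 24320/111 + 70 = 32090/111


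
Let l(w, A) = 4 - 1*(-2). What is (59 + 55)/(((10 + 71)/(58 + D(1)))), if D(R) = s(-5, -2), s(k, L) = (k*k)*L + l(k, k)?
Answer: 532/27 ≈ 19.704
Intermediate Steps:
l(w, A) = 6 (l(w, A) = 4 + 2 = 6)
s(k, L) = 6 + L*k² (s(k, L) = (k*k)*L + 6 = k²*L + 6 = L*k² + 6 = 6 + L*k²)
D(R) = -44 (D(R) = 6 - 2*(-5)² = 6 - 2*25 = 6 - 50 = -44)
(59 + 55)/(((10 + 71)/(58 + D(1)))) = (59 + 55)/(((10 + 71)/(58 - 44))) = 114/(81/14) = (14/81)*114 = 532/27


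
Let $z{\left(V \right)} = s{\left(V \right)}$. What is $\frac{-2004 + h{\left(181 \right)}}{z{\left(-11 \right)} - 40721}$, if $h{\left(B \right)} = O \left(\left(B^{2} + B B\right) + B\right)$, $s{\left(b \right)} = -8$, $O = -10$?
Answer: $\frac{659034}{40729} \approx 16.181$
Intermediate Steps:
$z{\left(V \right)} = -8$
$h{\left(B \right)} = - 20 B^{2} - 10 B$ ($h{\left(B \right)} = - 10 \left(\left(B^{2} + B B\right) + B\right) = - 10 \left(\left(B^{2} + B^{2}\right) + B\right) = - 10 \left(2 B^{2} + B\right) = - 10 \left(B + 2 B^{2}\right) = - 20 B^{2} - 10 B$)
$\frac{-2004 + h{\left(181 \right)}}{z{\left(-11 \right)} - 40721} = \frac{-2004 - 1810 \left(1 + 2 \cdot 181\right)}{-8 - 40721} = \frac{-2004 - 1810 \left(1 + 362\right)}{-40729} = \left(-2004 - 1810 \cdot 363\right) \left(- \frac{1}{40729}\right) = \left(-2004 - 657030\right) \left(- \frac{1}{40729}\right) = \left(-659034\right) \left(- \frac{1}{40729}\right) = \frac{659034}{40729}$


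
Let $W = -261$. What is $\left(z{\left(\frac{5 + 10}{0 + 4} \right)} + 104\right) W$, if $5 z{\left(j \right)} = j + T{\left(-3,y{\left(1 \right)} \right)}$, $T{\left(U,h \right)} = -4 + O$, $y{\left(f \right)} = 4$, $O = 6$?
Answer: $- \frac{548883}{20} \approx -27444.0$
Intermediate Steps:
$T{\left(U,h \right)} = 2$ ($T{\left(U,h \right)} = -4 + 6 = 2$)
$z{\left(j \right)} = \frac{2}{5} + \frac{j}{5}$ ($z{\left(j \right)} = \frac{j + 2}{5} = \frac{2 + j}{5} = \frac{2}{5} + \frac{j}{5}$)
$\left(z{\left(\frac{5 + 10}{0 + 4} \right)} + 104\right) W = \left(\left(\frac{2}{5} + \frac{\left(5 + 10\right) \frac{1}{0 + 4}}{5}\right) + 104\right) \left(-261\right) = \left(\left(\frac{2}{5} + \frac{15 \cdot \frac{1}{4}}{5}\right) + 104\right) \left(-261\right) = \left(\left(\frac{2}{5} + \frac{1}{5} \cdot \frac{15}{4}\right) + 104\right) \left(-261\right) = \left(\left(\frac{2}{5} + \frac{3}{4}\right) + 104\right) \left(-261\right) = \left(\frac{23}{20} + 104\right) \left(-261\right) = \frac{2103}{20} \left(-261\right) = - \frac{548883}{20}$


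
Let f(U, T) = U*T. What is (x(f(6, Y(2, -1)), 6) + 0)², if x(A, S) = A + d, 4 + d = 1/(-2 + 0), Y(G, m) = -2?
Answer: 1089/4 ≈ 272.25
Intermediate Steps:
d = -9/2 (d = -4 + 1/(-2 + 0) = -4 + 1/(-2) = -4 - ½ = -9/2 ≈ -4.5000)
f(U, T) = T*U
x(A, S) = -9/2 + A (x(A, S) = A - 9/2 = -9/2 + A)
(x(f(6, Y(2, -1)), 6) + 0)² = ((-9/2 - 2*6) + 0)² = ((-9/2 - 12) + 0)² = (-33/2 + 0)² = (-33/2)² = 1089/4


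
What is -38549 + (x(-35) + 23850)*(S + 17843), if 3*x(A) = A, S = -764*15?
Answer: 456364598/3 ≈ 1.5212e+8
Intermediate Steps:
S = -11460
x(A) = A/3
-38549 + (x(-35) + 23850)*(S + 17843) = -38549 + ((⅓)*(-35) + 23850)*(-11460 + 17843) = -38549 + (-35/3 + 23850)*6383 = -38549 + (71515/3)*6383 = -38549 + 456480245/3 = 456364598/3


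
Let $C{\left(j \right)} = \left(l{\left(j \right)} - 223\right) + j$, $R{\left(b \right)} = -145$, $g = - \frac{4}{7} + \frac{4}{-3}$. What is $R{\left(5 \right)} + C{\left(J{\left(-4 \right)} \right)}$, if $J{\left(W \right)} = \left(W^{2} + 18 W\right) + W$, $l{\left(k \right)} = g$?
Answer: $- \frac{9028}{21} \approx -429.9$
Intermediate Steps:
$g = - \frac{40}{21}$ ($g = \left(-4\right) \frac{1}{7} + 4 \left(- \frac{1}{3}\right) = - \frac{4}{7} - \frac{4}{3} = - \frac{40}{21} \approx -1.9048$)
$l{\left(k \right)} = - \frac{40}{21}$
$J{\left(W \right)} = W^{2} + 19 W$
$C{\left(j \right)} = - \frac{4723}{21} + j$ ($C{\left(j \right)} = \left(- \frac{40}{21} - 223\right) + j = - \frac{4723}{21} + j$)
$R{\left(5 \right)} + C{\left(J{\left(-4 \right)} \right)} = -145 - \left(\frac{4723}{21} + 4 \left(19 - 4\right)\right) = -145 - \frac{5983}{21} = - \frac{9028}{21}$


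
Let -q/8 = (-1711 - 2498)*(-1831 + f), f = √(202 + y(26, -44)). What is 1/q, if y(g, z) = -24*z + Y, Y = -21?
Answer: -1831/112845781728 - √1237/112845781728 ≈ -1.6537e-8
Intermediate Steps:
y(g, z) = -21 - 24*z (y(g, z) = -24*z - 21 = -21 - 24*z)
f = √1237 (f = √(202 + (-21 - 24*(-44))) = √(202 + (-21 + 1056)) = √(202 + 1035) = √1237 ≈ 35.171)
q = -61653432 + 33672*√1237 (q = -8*(-1711 - 2498)*(-1831 + √1237) = -(-33672)*(-1831 + √1237) = -8*(7706679 - 4209*√1237) = -61653432 + 33672*√1237 ≈ -6.0469e+7)
1/q = 1/(-61653432 + 33672*√1237)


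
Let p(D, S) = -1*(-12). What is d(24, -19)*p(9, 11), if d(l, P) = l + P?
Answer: 60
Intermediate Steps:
p(D, S) = 12
d(l, P) = P + l
d(24, -19)*p(9, 11) = (-19 + 24)*12 = 5*12 = 60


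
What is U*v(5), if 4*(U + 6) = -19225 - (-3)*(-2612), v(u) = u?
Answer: -135425/4 ≈ -33856.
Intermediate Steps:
U = -27085/4 (U = -6 + (-19225 - (-3)*(-2612))/4 = -6 + (-19225 - 1*7836)/4 = -6 + (-19225 - 7836)/4 = -6 + (¼)*(-27061) = -6 - 27061/4 = -27085/4 ≈ -6771.3)
U*v(5) = -27085/4*5 = -135425/4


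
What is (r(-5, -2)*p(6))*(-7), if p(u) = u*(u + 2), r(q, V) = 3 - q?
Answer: -2688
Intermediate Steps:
p(u) = u*(2 + u)
(r(-5, -2)*p(6))*(-7) = ((3 - 1*(-5))*(6*(2 + 6)))*(-7) = ((3 + 5)*(6*8))*(-7) = (8*48)*(-7) = 384*(-7) = -2688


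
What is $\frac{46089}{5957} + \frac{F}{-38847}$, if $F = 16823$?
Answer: $\frac{73487164}{10061373} \approx 7.3039$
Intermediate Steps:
$\frac{46089}{5957} + \frac{F}{-38847} = \frac{46089}{5957} + \frac{16823}{-38847} = 46089 \cdot \frac{1}{5957} + 16823 \left(- \frac{1}{38847}\right) = \frac{46089}{5957} - \frac{16823}{38847} = \frac{73487164}{10061373}$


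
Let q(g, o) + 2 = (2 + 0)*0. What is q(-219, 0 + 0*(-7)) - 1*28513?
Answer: -28515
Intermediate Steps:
q(g, o) = -2 (q(g, o) = -2 + (2 + 0)*0 = -2 + 2*0 = -2 + 0 = -2)
q(-219, 0 + 0*(-7)) - 1*28513 = -2 - 1*28513 = -2 - 28513 = -28515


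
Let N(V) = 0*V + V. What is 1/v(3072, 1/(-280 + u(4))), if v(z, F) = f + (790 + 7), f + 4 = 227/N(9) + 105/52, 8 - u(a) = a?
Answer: 468/383873 ≈ 0.0012192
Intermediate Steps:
N(V) = V (N(V) = 0 + V = V)
u(a) = 8 - a
f = 10877/468 (f = -4 + (227/9 + 105/52) = -4 + 12749/468 = 10877/468 ≈ 23.241)
v(z, F) = 383873/468 (v(z, F) = 10877/468 + (790 + 7) = 10877/468 + 797 = 383873/468)
1/v(3072, 1/(-280 + u(4))) = 1/(383873/468) = 468/383873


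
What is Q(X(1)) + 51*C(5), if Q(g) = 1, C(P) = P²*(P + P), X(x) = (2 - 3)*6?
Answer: 12751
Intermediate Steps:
X(x) = -6 (X(x) = -1*6 = -6)
C(P) = 2*P³ (C(P) = P²*(2*P) = 2*P³)
Q(X(1)) + 51*C(5) = 1 + 51*(2*5³) = 1 + 51*(2*125) = 1 + 51*250 = 1 + 12750 = 12751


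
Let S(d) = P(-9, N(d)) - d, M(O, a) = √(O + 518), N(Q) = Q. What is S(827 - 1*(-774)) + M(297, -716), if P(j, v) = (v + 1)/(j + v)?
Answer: -1273595/796 + √815 ≈ -1571.4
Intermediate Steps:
M(O, a) = √(518 + O)
P(j, v) = (1 + v)/(j + v)
S(d) = -d + (1 + d)/(-9 + d) (S(d) = (1 + d)/(-9 + d) - d = -d + (1 + d)/(-9 + d))
S(827 - 1*(-774)) + M(297, -716) = (1 + (827 - 1*(-774)) - (827 - 1*(-774))*(-9 + (827 - 1*(-774))))/(-9 + (827 - 1*(-774))) + √(518 + 297) = (1 + (827 + 774) - (827 + 774)*(-9 + (827 + 774)))/(-9 + (827 + 774)) + √815 = (1 + 1601 - 1*1601*(-9 + 1601))/(-9 + 1601) + √815 = (1 + 1601 - 1*1601*1592)/1592 + √815 = (1 + 1601 - 2548792)/1592 + √815 = (1/1592)*(-2547190) + √815 = -1273595/796 + √815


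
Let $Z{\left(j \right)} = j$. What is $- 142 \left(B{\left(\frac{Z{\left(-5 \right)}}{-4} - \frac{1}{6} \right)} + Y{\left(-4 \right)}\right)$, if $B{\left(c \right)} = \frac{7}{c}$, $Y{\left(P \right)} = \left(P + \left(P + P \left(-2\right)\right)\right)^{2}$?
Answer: $- \frac{11928}{13} \approx -917.54$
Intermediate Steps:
$Y{\left(P \right)} = 0$ ($Y{\left(P \right)} = \left(P + \left(P - 2 P\right)\right)^{2} = \left(P - P\right)^{2} = 0^{2} = 0$)
$- 142 \left(B{\left(\frac{Z{\left(-5 \right)}}{-4} - \frac{1}{6} \right)} + Y{\left(-4 \right)}\right) = - 142 \left(\frac{7}{- \frac{5}{-4} - \frac{1}{6}} + 0\right) = - 142 \left(\frac{7}{\left(-5\right) \left(- \frac{1}{4}\right) - \frac{1}{6}} + 0\right) = - 142 \left(\frac{7}{\frac{5}{4} - \frac{1}{6}} + 0\right) = - 142 \left(\frac{7}{\frac{13}{12}} + 0\right) = - 142 \left(7 \cdot \frac{12}{13} + 0\right) = - 142 \left(\frac{84}{13} + 0\right) = \left(-142\right) \frac{84}{13} = - \frac{11928}{13}$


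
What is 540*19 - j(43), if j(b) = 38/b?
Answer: 441142/43 ≈ 10259.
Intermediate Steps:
540*19 - j(43) = 540*19 - 38/43 = 10260 - 38/43 = 441142/43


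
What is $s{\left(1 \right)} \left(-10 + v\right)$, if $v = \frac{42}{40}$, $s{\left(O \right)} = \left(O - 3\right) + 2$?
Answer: $0$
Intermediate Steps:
$s{\left(O \right)} = -1 + O$ ($s{\left(O \right)} = \left(-3 + O\right) + 2 = -1 + O$)
$v = \frac{21}{20}$ ($v = 42 \cdot \frac{1}{40} = \frac{21}{20} \approx 1.05$)
$s{\left(1 \right)} \left(-10 + v\right) = \left(-1 + 1\right) \left(-10 + \frac{21}{20}\right) = 0 \left(- \frac{179}{20}\right) = 0$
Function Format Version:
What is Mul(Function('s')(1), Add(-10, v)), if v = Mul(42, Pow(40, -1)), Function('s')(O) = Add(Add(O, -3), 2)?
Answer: 0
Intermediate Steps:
Function('s')(O) = Add(-1, O) (Function('s')(O) = Add(Add(-3, O), 2) = Add(-1, O))
v = Rational(21, 20) (v = Mul(42, Rational(1, 40)) = Rational(21, 20) ≈ 1.0500)
Mul(Function('s')(1), Add(-10, v)) = Mul(Add(-1, 1), Add(-10, Rational(21, 20))) = Mul(0, Rational(-179, 20)) = 0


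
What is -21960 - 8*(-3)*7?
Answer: -21792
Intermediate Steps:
-21960 - 8*(-3)*7 = -21960 - (-24)*7 = -21960 - 1*(-168) = -21960 + 168 = -21792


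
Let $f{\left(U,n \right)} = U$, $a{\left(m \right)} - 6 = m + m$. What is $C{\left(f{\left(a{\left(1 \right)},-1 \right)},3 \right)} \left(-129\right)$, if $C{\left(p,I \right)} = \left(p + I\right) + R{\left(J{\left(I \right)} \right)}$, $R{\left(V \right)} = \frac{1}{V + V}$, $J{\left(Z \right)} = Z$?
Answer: $- \frac{2881}{2} \approx -1440.5$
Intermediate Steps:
$a{\left(m \right)} = 6 + 2 m$ ($a{\left(m \right)} = 6 + \left(m + m\right) = 6 + 2 m$)
$R{\left(V \right)} = \frac{1}{2 V}$
$C{\left(p,I \right)} = I + p + \frac{1}{2 I}$ ($C{\left(p,I \right)} = \left(p + I\right) + \frac{1}{2 I} = \left(I + p\right) + \frac{1}{2 I} = I + p + \frac{1}{2 I}$)
$C{\left(f{\left(a{\left(1 \right)},-1 \right)},3 \right)} \left(-129\right) = \left(3 + \left(6 + 2 \cdot 1\right) + \frac{1}{2 \cdot 3}\right) \left(-129\right) = \left(3 + \left(6 + 2\right) + \frac{1}{2} \cdot \frac{1}{3}\right) \left(-129\right) = \left(3 + 8 + \frac{1}{6}\right) \left(-129\right) = \frac{67}{6} \left(-129\right) = - \frac{2881}{2}$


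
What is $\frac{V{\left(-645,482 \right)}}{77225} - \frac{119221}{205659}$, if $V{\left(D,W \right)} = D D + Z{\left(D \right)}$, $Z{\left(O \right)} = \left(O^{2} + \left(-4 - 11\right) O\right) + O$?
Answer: $\frac{32753765999}{3176403255} \approx 10.312$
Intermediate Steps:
$Z{\left(O \right)} = O^{2} - 14 O$ ($Z{\left(O \right)} = \left(O^{2} + \left(-4 - 11\right) O\right) + O = \left(O^{2} - 15 O\right) + O = O^{2} - 14 O$)
$V{\left(D,W \right)} = D^{2} + D \left(-14 + D\right)$ ($V{\left(D,W \right)} = D D + D \left(-14 + D\right) = D^{2} + D \left(-14 + D\right)$)
$\frac{V{\left(-645,482 \right)}}{77225} - \frac{119221}{205659} = \frac{2 \left(-645\right) \left(-7 - 645\right)}{77225} - \frac{119221}{205659} = 2 \left(-645\right) \left(-652\right) \frac{1}{77225} - \frac{119221}{205659} = 841080 \cdot \frac{1}{77225} - \frac{119221}{205659} = \frac{168216}{15445} - \frac{119221}{205659} = \frac{32753765999}{3176403255}$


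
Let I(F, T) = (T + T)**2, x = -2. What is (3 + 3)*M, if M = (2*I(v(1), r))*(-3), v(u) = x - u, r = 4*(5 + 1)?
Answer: -82944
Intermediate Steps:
r = 24 (r = 4*6 = 24)
v(u) = -2 - u
I(F, T) = 4*T**2 (I(F, T) = (2*T)**2 = 4*T**2)
M = -13824 (M = (2*(4*24**2))*(-3) = (2*(4*576))*(-3) = (2*2304)*(-3) = 4608*(-3) = -13824)
(3 + 3)*M = (3 + 3)*(-13824) = 6*(-13824) = -82944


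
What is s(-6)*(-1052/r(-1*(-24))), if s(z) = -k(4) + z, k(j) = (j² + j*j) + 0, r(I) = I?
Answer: 4997/3 ≈ 1665.7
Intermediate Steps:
k(j) = 2*j² (k(j) = (j² + j²) + 0 = 2*j² + 0 = 2*j²)
s(z) = -32 + z (s(z) = -2*4² + z = -2*16 + z = -1*32 + z = -32 + z)
s(-6)*(-1052/r(-1*(-24))) = (-32 - 6)*(-1052/((-1*(-24)))) = -(-39976)/24 = -38*(-263/6) = 4997/3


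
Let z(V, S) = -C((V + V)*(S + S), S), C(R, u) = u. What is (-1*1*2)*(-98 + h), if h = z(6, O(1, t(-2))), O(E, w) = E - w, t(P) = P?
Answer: 202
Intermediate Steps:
z(V, S) = -S
h = -3 (h = -(1 - 1*(-2)) = -(1 + 2) = -1*3 = -3)
(-1*1*2)*(-98 + h) = (-1*1*2)*(-98 - 3) = -1*2*(-101) = -2*(-101) = 202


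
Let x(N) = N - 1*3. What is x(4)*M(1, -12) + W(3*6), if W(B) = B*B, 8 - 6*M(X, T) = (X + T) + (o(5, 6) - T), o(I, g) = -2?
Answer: 651/2 ≈ 325.50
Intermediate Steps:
x(N) = -3 + N (x(N) = N - 3 = -3 + N)
M(X, T) = 5/3 - X/6 (M(X, T) = 4/3 - ((X + T) + (-2 - T))/6 = 4/3 - ((T + X) + (-2 - T))/6 = 4/3 - (-2 + X)/6 = 4/3 + (⅓ - X/6) = 5/3 - X/6)
W(B) = B²
x(4)*M(1, -12) + W(3*6) = (-3 + 4)*(5/3 - ⅙*1) + (3*6)² = 1*(5/3 - ⅙) + 18² = 1*(3/2) + 324 = 3/2 + 324 = 651/2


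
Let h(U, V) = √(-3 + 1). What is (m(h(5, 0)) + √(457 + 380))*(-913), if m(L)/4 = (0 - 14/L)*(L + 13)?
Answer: 51128 - 2739*√93 - 332332*I*√2 ≈ 24714.0 - 4.6999e+5*I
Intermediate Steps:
h(U, V) = I*√2 (h(U, V) = √(-2) = I*√2)
m(L) = -56*(13 + L)/L (m(L) = 4*((0 - 14/L)*(L + 13)) = 4*((-14/L)*(13 + L)) = 4*(-14*(13 + L)/L) = -56*(13 + L)/L)
(m(h(5, 0)) + √(457 + 380))*(-913) = ((-56 - 728*(-I*√2/2)) + √(457 + 380))*(-913) = ((-56 - (-364)*I*√2) + √837)*(-913) = ((-56 + 364*I*√2) + 3*√93)*(-913) = (-56 + 3*√93 + 364*I*√2)*(-913) = 51128 - 2739*√93 - 332332*I*√2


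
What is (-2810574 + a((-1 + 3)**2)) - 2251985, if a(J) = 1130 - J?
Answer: -5061433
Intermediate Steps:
(-2810574 + a((-1 + 3)**2)) - 2251985 = (-2810574 + (1130 - (-1 + 3)**2)) - 2251985 = (-2810574 + (1130 - 1*2**2)) - 2251985 = (-2810574 + (1130 - 1*4)) - 2251985 = (-2810574 + (1130 - 4)) - 2251985 = (-2810574 + 1126) - 2251985 = -2809448 - 2251985 = -5061433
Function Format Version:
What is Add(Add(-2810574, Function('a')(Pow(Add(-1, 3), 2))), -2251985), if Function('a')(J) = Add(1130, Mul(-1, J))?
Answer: -5061433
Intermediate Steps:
Add(Add(-2810574, Function('a')(Pow(Add(-1, 3), 2))), -2251985) = Add(Add(-2810574, Add(1130, Mul(-1, Pow(Add(-1, 3), 2)))), -2251985) = Add(Add(-2810574, Add(1130, Mul(-1, Pow(2, 2)))), -2251985) = Add(Add(-2810574, Add(1130, Mul(-1, 4))), -2251985) = Add(Add(-2810574, Add(1130, -4)), -2251985) = Add(Add(-2810574, 1126), -2251985) = Add(-2809448, -2251985) = -5061433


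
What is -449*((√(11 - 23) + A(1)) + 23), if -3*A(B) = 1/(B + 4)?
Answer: -154456/15 - 898*I*√3 ≈ -10297.0 - 1555.4*I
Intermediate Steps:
A(B) = -1/(3*(4 + B)) (A(B) = -1/(3*(B + 4)) = -1/(3*(4 + B)))
-449*((√(11 - 23) + A(1)) + 23) = -449*((√(11 - 23) - 1/(12 + 3*1)) + 23) = -449*((√(-12) - 1/(12 + 3)) + 23) = -449*((2*I*√3 - 1/15) + 23) = -449*((-1/15 + 2*I*√3) + 23) = -449*(344/15 + 2*I*√3) = -154456/15 - 898*I*√3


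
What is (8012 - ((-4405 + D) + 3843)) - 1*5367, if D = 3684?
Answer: -477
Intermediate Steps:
(8012 - ((-4405 + D) + 3843)) - 1*5367 = (8012 - ((-4405 + 3684) + 3843)) - 1*5367 = (8012 - (-721 + 3843)) - 5367 = (8012 - 1*3122) - 5367 = (8012 - 3122) - 5367 = 4890 - 5367 = -477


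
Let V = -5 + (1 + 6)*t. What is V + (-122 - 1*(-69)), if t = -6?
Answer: -100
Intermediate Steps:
V = -47 (V = -5 + (1 + 6)*(-6) = -5 + 7*(-6) = -5 - 42 = -47)
V + (-122 - 1*(-69)) = -47 + (-122 - 1*(-69)) = -47 + (-122 + 69) = -47 - 53 = -100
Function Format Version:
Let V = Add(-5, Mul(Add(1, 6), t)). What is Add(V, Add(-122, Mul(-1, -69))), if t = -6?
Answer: -100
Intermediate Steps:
V = -47 (V = Add(-5, Mul(Add(1, 6), -6)) = Add(-5, Mul(7, -6)) = Add(-5, -42) = -47)
Add(V, Add(-122, Mul(-1, -69))) = Add(-47, Add(-122, Mul(-1, -69))) = Add(-47, Add(-122, 69)) = Add(-47, -53) = -100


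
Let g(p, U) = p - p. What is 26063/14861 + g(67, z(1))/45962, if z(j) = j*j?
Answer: 26063/14861 ≈ 1.7538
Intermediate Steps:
z(j) = j**2
g(p, U) = 0
26063/14861 + g(67, z(1))/45962 = 26063/14861 + 0/45962 = 26063*(1/14861) + 0*(1/45962) = 26063/14861 + 0 = 26063/14861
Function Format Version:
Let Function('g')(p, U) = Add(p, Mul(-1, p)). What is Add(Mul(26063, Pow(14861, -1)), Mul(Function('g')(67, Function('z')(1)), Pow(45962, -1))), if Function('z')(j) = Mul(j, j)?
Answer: Rational(26063, 14861) ≈ 1.7538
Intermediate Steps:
Function('z')(j) = Pow(j, 2)
Function('g')(p, U) = 0
Add(Mul(26063, Pow(14861, -1)), Mul(Function('g')(67, Function('z')(1)), Pow(45962, -1))) = Add(Mul(26063, Pow(14861, -1)), Mul(0, Pow(45962, -1))) = Add(Mul(26063, Rational(1, 14861)), Mul(0, Rational(1, 45962))) = Add(Rational(26063, 14861), 0) = Rational(26063, 14861)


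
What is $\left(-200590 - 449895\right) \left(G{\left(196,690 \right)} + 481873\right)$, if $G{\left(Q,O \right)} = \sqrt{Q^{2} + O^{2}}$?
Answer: $-313451158405 - 1300970 \sqrt{128629} \approx -3.1392 \cdot 10^{11}$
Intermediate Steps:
$G{\left(Q,O \right)} = \sqrt{O^{2} + Q^{2}}$
$\left(-200590 - 449895\right) \left(G{\left(196,690 \right)} + 481873\right) = \left(-200590 - 449895\right) \left(\sqrt{690^{2} + 196^{2}} + 481873\right) = - 650485 \left(\sqrt{476100 + 38416} + 481873\right) = - 650485 \left(\sqrt{514516} + 481873\right) = - 650485 \left(2 \sqrt{128629} + 481873\right) = - 650485 \left(481873 + 2 \sqrt{128629}\right) = -313451158405 - 1300970 \sqrt{128629}$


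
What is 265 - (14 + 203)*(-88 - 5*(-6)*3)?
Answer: -169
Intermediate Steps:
265 - (14 + 203)*(-88 - 5*(-6)*3) = 265 - 217*(-88 + 30*3) = 265 - 217*(-88 + 90) = 265 - 217*2 = 265 - 1*434 = 265 - 434 = -169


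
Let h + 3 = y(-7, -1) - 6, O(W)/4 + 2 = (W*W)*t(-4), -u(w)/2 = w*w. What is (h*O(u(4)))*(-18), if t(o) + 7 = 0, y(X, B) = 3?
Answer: -3097440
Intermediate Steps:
u(w) = -2*w² (u(w) = -2*w*w = -2*w²)
t(o) = -7 (t(o) = -7 + 0 = -7)
O(W) = -8 - 28*W² (O(W) = -8 + 4*((W*W)*(-7)) = -8 + 4*(W²*(-7)) = -8 + 4*(-7*W²) = -8 - 28*W²)
h = -6 (h = -3 + (3 - 6) = -3 - 3 = -6)
(h*O(u(4)))*(-18) = -6*(-8 - 28*(-2*4²)²)*(-18) = -6*(-8 - 28*(-2*16)²)*(-18) = -6*(-8 - 28*(-32)²)*(-18) = -6*(-8 - 28*1024)*(-18) = -6*(-8 - 28672)*(-18) = -6*(-28680)*(-18) = 172080*(-18) = -3097440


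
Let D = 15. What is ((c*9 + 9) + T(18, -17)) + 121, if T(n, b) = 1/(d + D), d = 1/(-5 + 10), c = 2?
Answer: 11253/76 ≈ 148.07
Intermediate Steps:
d = ⅕ (d = 1/5 = ⅕ ≈ 0.20000)
T(n, b) = 5/76 (T(n, b) = 1/(⅕ + 15) = 1/(76/5) = 5/76)
((c*9 + 9) + T(18, -17)) + 121 = ((2*9 + 9) + 5/76) + 121 = ((18 + 9) + 5/76) + 121 = (27 + 5/76) + 121 = 2057/76 + 121 = 11253/76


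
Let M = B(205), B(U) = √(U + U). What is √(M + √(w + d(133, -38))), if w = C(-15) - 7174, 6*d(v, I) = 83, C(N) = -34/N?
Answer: √(100*√410 + 10*I*√715790)/10 ≈ 7.3226 + 5.7769*I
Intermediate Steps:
d(v, I) = 83/6 (d(v, I) = (⅙)*83 = 83/6)
w = -107576/15 (w = -34/(-15) - 7174 = -34*(-1/15) - 7174 = 34/15 - 7174 = -107576/15 ≈ -7171.7)
B(U) = √2*√U (B(U) = √(2*U) = √2*√U)
M = √410 (M = √2*√205 = √410 ≈ 20.248)
√(M + √(w + d(133, -38))) = √(√410 + √(-107576/15 + 83/6)) = √(√410 + √(-71579/10)) = √(√410 + I*√715790/10)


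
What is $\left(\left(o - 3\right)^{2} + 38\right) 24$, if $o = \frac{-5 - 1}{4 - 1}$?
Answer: $1512$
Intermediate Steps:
$o = -2$ ($o = - \frac{6}{3} = \left(-6\right) \frac{1}{3} = -2$)
$\left(\left(o - 3\right)^{2} + 38\right) 24 = \left(\left(-2 - 3\right)^{2} + 38\right) 24 = \left(\left(-5\right)^{2} + 38\right) 24 = \left(25 + 38\right) 24 = 63 \cdot 24 = 1512$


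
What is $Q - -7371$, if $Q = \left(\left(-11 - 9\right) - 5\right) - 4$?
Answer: $7342$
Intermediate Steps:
$Q = -29$ ($Q = \left(\left(-11 - 9\right) - 5\right) - 4 = \left(-20 - 5\right) - 4 = -25 - 4 = -29$)
$Q - -7371 = -29 - -7371 = -29 + 7371 = 7342$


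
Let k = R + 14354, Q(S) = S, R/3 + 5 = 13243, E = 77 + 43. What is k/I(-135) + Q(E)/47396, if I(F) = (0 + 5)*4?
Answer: 160163083/59245 ≈ 2703.4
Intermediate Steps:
E = 120
R = 39714 (R = -15 + 3*13243 = -15 + 39729 = 39714)
k = 54068 (k = 39714 + 14354 = 54068)
I(F) = 20 (I(F) = 5*4 = 20)
k/I(-135) + Q(E)/47396 = 54068/20 + 120/47396 = 54068*(1/20) + 120*(1/47396) = 13517/5 + 30/11849 = 160163083/59245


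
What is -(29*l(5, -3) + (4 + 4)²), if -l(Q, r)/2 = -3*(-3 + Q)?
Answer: -412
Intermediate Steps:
l(Q, r) = -18 + 6*Q (l(Q, r) = -(-6)*(-3 + Q) = -2*(9 - 3*Q) = -18 + 6*Q)
-(29*l(5, -3) + (4 + 4)²) = -(29*(-18 + 6*5) + (4 + 4)²) = -(29*(-18 + 30) + 8²) = -(29*12 + 64) = -(348 + 64) = -1*412 = -412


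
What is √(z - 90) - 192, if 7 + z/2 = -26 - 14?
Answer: -192 + 2*I*√46 ≈ -192.0 + 13.565*I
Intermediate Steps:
z = -94 (z = -14 + 2*(-26 - 14) = -14 + 2*(-40) = -14 - 80 = -94)
√(z - 90) - 192 = √(-94 - 90) - 192 = √(-184) - 192 = 2*I*√46 - 192 = -192 + 2*I*√46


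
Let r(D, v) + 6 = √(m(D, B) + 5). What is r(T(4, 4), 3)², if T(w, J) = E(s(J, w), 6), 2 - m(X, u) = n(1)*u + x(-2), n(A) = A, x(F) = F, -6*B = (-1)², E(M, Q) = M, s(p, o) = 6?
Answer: (36 - √330)²/36 ≈ 8.8349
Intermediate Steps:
B = -⅙ (B = -⅙*(-1)² = -⅙*1 = -⅙ ≈ -0.16667)
m(X, u) = 4 - u (m(X, u) = 2 - (1*u - 2) = 2 - (u - 2) = 2 - (-2 + u) = 2 + (2 - u) = 4 - u)
T(w, J) = 6
r(D, v) = -6 + √330/6 (r(D, v) = -6 + √((4 - 1*(-⅙)) + 5) = -6 + √((4 + ⅙) + 5) = -6 + √(25/6 + 5) = -6 + √(55/6) = -6 + √330/6)
r(T(4, 4), 3)² = (-6 + √330/6)²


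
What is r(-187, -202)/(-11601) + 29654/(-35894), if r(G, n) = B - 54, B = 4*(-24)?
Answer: -56438659/69401049 ≈ -0.81322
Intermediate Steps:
B = -96
r(G, n) = -150 (r(G, n) = -96 - 54 = -150)
r(-187, -202)/(-11601) + 29654/(-35894) = -150/(-11601) + 29654/(-35894) = -150*(-1/11601) + 29654*(-1/35894) = 50/3867 - 14827/17947 = -56438659/69401049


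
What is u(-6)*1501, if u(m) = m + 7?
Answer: 1501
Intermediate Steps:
u(m) = 7 + m
u(-6)*1501 = (7 - 6)*1501 = 1*1501 = 1501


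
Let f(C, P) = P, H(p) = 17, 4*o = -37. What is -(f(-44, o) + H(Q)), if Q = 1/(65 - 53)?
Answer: -31/4 ≈ -7.7500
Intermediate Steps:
o = -37/4 (o = (¼)*(-37) = -37/4 ≈ -9.2500)
Q = 1/12 ≈ 0.083333
-(f(-44, o) + H(Q)) = -(-37/4 + 17) = -1*31/4 = -31/4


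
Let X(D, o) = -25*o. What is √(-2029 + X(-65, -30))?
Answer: I*√1279 ≈ 35.763*I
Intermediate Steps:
√(-2029 + X(-65, -30)) = √(-2029 - 25*(-30)) = √(-2029 + 750) = √(-1279) = I*√1279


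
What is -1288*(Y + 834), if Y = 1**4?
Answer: -1075480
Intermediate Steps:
Y = 1
-1288*(Y + 834) = -1288*(1 + 834) = -1288*835 = -1075480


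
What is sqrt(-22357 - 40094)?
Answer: 9*I*sqrt(771) ≈ 249.9*I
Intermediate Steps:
sqrt(-22357 - 40094) = sqrt(-62451) = 9*I*sqrt(771)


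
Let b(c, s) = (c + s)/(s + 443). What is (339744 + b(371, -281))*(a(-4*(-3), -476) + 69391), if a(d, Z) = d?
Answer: 212213622503/9 ≈ 2.3579e+10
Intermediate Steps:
b(c, s) = (c + s)/(443 + s)
(339744 + b(371, -281))*(a(-4*(-3), -476) + 69391) = (339744 + (371 - 281)/(443 - 281))*(-4*(-3) + 69391) = (339744 + 90/162)*(12 + 69391) = (339744 + (1/162)*90)*69403 = (339744 + 5/9)*69403 = (3057701/9)*69403 = 212213622503/9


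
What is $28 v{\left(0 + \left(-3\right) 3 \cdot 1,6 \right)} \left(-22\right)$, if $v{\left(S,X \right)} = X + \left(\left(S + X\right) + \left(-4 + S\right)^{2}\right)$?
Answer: $-105952$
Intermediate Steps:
$v{\left(S,X \right)} = S + \left(-4 + S\right)^{2} + 2 X$ ($v{\left(S,X \right)} = X + \left(S + X + \left(-4 + S\right)^{2}\right) = S + \left(-4 + S\right)^{2} + 2 X$)
$28 v{\left(0 + \left(-3\right) 3 \cdot 1,6 \right)} \left(-22\right) = 28 \left(\left(0 + \left(-3\right) 3 \cdot 1\right) + \left(-4 + \left(0 + \left(-3\right) 3 \cdot 1\right)\right)^{2} + 2 \cdot 6\right) \left(-22\right) = 28 \left(\left(0 - 9\right) + \left(-4 + \left(0 - 9\right)\right)^{2} + 12\right) \left(-22\right) = 28 \left(-9 + \left(-4 - 9\right)^{2} + 12\right) \left(-22\right) = 28 \left(-9 + \left(-13\right)^{2} + 12\right) \left(-22\right) = 28 \left(-9 + 169 + 12\right) \left(-22\right) = 28 \cdot 172 \left(-22\right) = 4816 \left(-22\right) = -105952$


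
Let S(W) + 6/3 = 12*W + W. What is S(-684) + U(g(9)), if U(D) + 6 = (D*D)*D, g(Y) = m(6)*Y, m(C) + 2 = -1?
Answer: -28583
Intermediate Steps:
m(C) = -3 (m(C) = -2 - 1 = -3)
S(W) = -2 + 13*W (S(W) = -2 + (12*W + W) = -2 + 13*W)
g(Y) = -3*Y
U(D) = -6 + D**3 (U(D) = -6 + (D*D)*D = -6 + D**2*D = -6 + D**3)
S(-684) + U(g(9)) = (-2 + 13*(-684)) + (-6 + (-3*9)**3) = (-2 - 8892) + (-6 + (-27)**3) = -8894 + (-6 - 19683) = -8894 - 19689 = -28583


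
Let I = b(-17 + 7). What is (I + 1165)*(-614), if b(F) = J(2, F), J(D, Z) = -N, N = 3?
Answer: -713468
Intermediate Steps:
J(D, Z) = -3 (J(D, Z) = -1*3 = -3)
b(F) = -3
I = -3
(I + 1165)*(-614) = (-3 + 1165)*(-614) = 1162*(-614) = -713468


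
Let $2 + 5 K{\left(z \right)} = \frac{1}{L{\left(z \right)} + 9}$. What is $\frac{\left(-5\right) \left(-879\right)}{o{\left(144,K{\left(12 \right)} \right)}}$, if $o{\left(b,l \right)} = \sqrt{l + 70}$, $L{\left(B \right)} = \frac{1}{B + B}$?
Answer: $\frac{1465 \sqrt{819609}}{2518} \approx 526.73$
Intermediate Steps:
$L{\left(B \right)} = \frac{1}{2 B}$
$K{\left(z \right)} = - \frac{2}{5} + \frac{1}{5 \left(9 + \frac{1}{2 z}\right)}$ ($K{\left(z \right)} = - \frac{2}{5} + \frac{1}{5 \left(\frac{1}{2 z} + 9\right)} = - \frac{2}{5} + \frac{1}{5 \left(9 + \frac{1}{2 z}\right)}$)
$o{\left(b,l \right)} = \sqrt{70 + l}$
$\frac{\left(-5\right) \left(-879\right)}{o{\left(144,K{\left(12 \right)} \right)}} = \frac{\left(-5\right) \left(-879\right)}{\sqrt{70 + \frac{2 \left(-1 - 204\right)}{5 \left(1 + 18 \cdot 12\right)}}} = \frac{4395}{\sqrt{70 + \frac{2 \left(-1 - 204\right)}{5 \left(1 + 216\right)}}} = \frac{4395}{\sqrt{70 + \frac{2}{5} \cdot \frac{1}{217} \left(-205\right)}} = \frac{4395}{\sqrt{70 - \frac{82}{217}}} = \frac{4395}{\sqrt{\frac{15108}{217}}} = \frac{4395}{\frac{2}{217} \sqrt{819609}} = 4395 \frac{\sqrt{819609}}{7554} = \frac{1465 \sqrt{819609}}{2518}$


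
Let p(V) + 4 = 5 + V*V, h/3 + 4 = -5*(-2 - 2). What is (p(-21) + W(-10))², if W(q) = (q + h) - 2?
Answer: 228484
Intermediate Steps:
h = 48 (h = -12 + 3*(-5*(-2 - 2)) = -12 + 3*(-5*(-4)) = -12 + 3*20 = -12 + 60 = 48)
W(q) = 46 + q (W(q) = (q + 48) - 2 = (48 + q) - 2 = 46 + q)
p(V) = 1 + V² (p(V) = -4 + (5 + V*V) = -4 + (5 + V²) = 1 + V²)
(p(-21) + W(-10))² = ((1 + (-21)²) + (46 - 10))² = ((1 + 441) + 36)² = (442 + 36)² = 478² = 228484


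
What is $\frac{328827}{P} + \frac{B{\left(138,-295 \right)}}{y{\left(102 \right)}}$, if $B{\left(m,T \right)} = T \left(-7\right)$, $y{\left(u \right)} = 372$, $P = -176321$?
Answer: $\frac{241779221}{65591412} \approx 3.6861$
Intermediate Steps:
$B{\left(m,T \right)} = - 7 T$
$\frac{328827}{P} + \frac{B{\left(138,-295 \right)}}{y{\left(102 \right)}} = \frac{328827}{-176321} + \frac{\left(-7\right) \left(-295\right)}{372} = 328827 \left(- \frac{1}{176321}\right) + 2065 \cdot \frac{1}{372} = - \frac{328827}{176321} + \frac{2065}{372} = \frac{241779221}{65591412}$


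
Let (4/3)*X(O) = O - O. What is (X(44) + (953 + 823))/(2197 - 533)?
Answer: 111/104 ≈ 1.0673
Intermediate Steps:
X(O) = 0 (X(O) = 3*(O - O)/4 = (¾)*0 = 0)
(X(44) + (953 + 823))/(2197 - 533) = (0 + (953 + 823))/(2197 - 533) = (0 + 1776)/1664 = 1776*(1/1664) = 111/104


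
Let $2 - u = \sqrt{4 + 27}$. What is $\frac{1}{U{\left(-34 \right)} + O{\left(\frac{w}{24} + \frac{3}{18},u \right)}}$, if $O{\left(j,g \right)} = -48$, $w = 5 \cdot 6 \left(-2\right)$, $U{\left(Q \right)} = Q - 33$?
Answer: $- \frac{1}{115} \approx -0.0086956$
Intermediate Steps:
$U{\left(Q \right)} = -33 + Q$
$w = -60$ ($w = 30 \left(-2\right) = -60$)
$u = 2 - \sqrt{31}$ ($u = 2 - \sqrt{4 + 27} = 2 - \sqrt{31} \approx -3.5678$)
$\frac{1}{U{\left(-34 \right)} + O{\left(\frac{w}{24} + \frac{3}{18},u \right)}} = \frac{1}{\left(-33 - 34\right) - 48} = \frac{1}{-67 - 48} = \frac{1}{-115} = - \frac{1}{115}$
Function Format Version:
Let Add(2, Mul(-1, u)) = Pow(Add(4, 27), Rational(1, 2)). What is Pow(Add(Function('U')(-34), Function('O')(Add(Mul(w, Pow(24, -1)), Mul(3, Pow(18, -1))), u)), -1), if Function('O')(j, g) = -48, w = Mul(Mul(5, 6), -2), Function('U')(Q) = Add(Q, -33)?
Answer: Rational(-1, 115) ≈ -0.0086956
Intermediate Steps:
Function('U')(Q) = Add(-33, Q)
w = -60 (w = Mul(30, -2) = -60)
u = Add(2, Mul(-1, Pow(31, Rational(1, 2)))) (u = Add(2, Mul(-1, Pow(Add(4, 27), Rational(1, 2)))) = Add(2, Mul(-1, Pow(31, Rational(1, 2)))) ≈ -3.5678)
Pow(Add(Function('U')(-34), Function('O')(Add(Mul(w, Pow(24, -1)), Mul(3, Pow(18, -1))), u)), -1) = Pow(Add(Add(-33, -34), -48), -1) = Pow(Add(-67, -48), -1) = Pow(-115, -1) = Rational(-1, 115)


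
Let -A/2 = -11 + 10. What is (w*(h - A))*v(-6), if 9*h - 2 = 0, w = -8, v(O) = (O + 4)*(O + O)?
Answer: 1024/3 ≈ 341.33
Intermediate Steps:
A = 2 (A = -2*(-11 + 10) = -2*(-1) = 2)
v(O) = 2*O*(4 + O) (v(O) = (4 + O)*(2*O) = 2*O*(4 + O))
h = 2/9 (h = 2/9 + (⅑)*0 = 2/9 + 0 = 2/9 ≈ 0.22222)
(w*(h - A))*v(-6) = (-8*(2/9 - 1*2))*(2*(-6)*(4 - 6)) = (-8*(2/9 - 2))*(2*(-6)*(-2)) = -8*(-16/9)*24 = (128/9)*24 = 1024/3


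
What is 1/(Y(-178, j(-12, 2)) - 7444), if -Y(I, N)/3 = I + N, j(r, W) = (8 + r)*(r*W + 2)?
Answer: -1/7174 ≈ -0.00013939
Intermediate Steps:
j(r, W) = (2 + W*r)*(8 + r) (j(r, W) = (8 + r)*(W*r + 2) = (8 + r)*(2 + W*r) = (2 + W*r)*(8 + r))
Y(I, N) = -3*I - 3*N (Y(I, N) = -3*(I + N) = -3*I - 3*N)
1/(Y(-178, j(-12, 2)) - 7444) = 1/((-3*(-178) - 3*(16 + 2*(-12) + 2*(-12)² + 8*2*(-12))) - 7444) = 1/((534 - 3*(16 - 24 + 2*144 - 192)) - 7444) = 1/((534 - 3*(16 - 24 + 288 - 192)) - 7444) = 1/((534 - 3*88) - 7444) = 1/((534 - 264) - 7444) = 1/(270 - 7444) = 1/(-7174) = -1/7174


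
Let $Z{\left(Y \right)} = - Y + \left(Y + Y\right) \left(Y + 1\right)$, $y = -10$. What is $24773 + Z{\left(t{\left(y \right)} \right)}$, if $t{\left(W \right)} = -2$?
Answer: $24779$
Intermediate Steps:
$Z{\left(Y \right)} = - Y + 2 Y \left(1 + Y\right)$
$24773 + Z{\left(t{\left(y \right)} \right)} = 24773 - 2 \left(1 + 2 \left(-2\right)\right) = 24773 - 2 \left(1 - 4\right) = 24773 - -6 = 24773 + 6 = 24779$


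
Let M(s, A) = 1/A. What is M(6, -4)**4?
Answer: 1/256 ≈ 0.0039063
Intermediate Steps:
M(6, -4)**4 = (1/(-4))**4 = (-1/4)**4 = 1/256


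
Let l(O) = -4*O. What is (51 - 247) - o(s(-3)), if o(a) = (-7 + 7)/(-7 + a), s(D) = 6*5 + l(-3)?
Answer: -196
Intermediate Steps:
s(D) = 42 (s(D) = 6*5 - 4*(-3) = 30 + 12 = 42)
o(a) = 0 (o(a) = 0/(-7 + a) = 0)
(51 - 247) - o(s(-3)) = (51 - 247) - 1*0 = -196 + 0 = -196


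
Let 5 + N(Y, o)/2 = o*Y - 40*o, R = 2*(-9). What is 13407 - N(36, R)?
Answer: 13273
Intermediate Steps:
R = -18
N(Y, o) = -10 - 80*o + 2*Y*o (N(Y, o) = -10 + 2*(o*Y - 40*o) = -10 + 2*(Y*o - 40*o) = -10 + 2*(-40*o + Y*o) = -10 + (-80*o + 2*Y*o) = -10 - 80*o + 2*Y*o)
13407 - N(36, R) = 13407 - (-10 - 80*(-18) + 2*36*(-18)) = 13407 - (-10 + 1440 - 1296) = 13407 - 1*134 = 13407 - 134 = 13273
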